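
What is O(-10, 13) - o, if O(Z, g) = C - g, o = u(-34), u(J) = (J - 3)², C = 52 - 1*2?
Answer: -1332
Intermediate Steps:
C = 50 (C = 52 - 2 = 50)
u(J) = (-3 + J)²
o = 1369 (o = (-3 - 34)² = (-37)² = 1369)
O(Z, g) = 50 - g
O(-10, 13) - o = (50 - 1*13) - 1*1369 = (50 - 13) - 1369 = 37 - 1369 = -1332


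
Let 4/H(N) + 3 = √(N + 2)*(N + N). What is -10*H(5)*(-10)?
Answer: 1200/691 + 4000*√7/691 ≈ 17.052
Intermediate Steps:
H(N) = 4/(-3 + 2*N*√(2 + N)) (H(N) = 4/(-3 + √(N + 2)*(N + N)) = 4/(-3 + √(2 + N)*(2*N)) = 4/(-3 + 2*N*√(2 + N)))
-10*H(5)*(-10) = -40/(-3 + 2*5*√(2 + 5))*(-10) = -40/(-3 + 2*5*√7)*(-10) = -40/(-3 + 10*√7)*(-10) = 400/(-3 + 10*√7)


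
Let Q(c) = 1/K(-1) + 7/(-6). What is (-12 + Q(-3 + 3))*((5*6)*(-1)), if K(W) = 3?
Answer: 385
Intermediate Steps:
Q(c) = -⅚ (Q(c) = 1/3 + 7/(-6) = 1*(⅓) + 7*(-⅙) = ⅓ - 7/6 = -⅚)
(-12 + Q(-3 + 3))*((5*6)*(-1)) = (-12 - ⅚)*((5*6)*(-1)) = -385*(-1) = -77/6*(-30) = 385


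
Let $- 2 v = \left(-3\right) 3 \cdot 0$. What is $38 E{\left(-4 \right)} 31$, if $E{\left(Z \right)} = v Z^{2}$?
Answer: $0$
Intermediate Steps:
$v = 0$ ($v = - \frac{\left(-3\right) 3 \cdot 0}{2} = - \frac{\left(-9\right) 0}{2} = \left(- \frac{1}{2}\right) 0 = 0$)
$E{\left(Z \right)} = 0$ ($E{\left(Z \right)} = 0 Z^{2} = 0$)
$38 E{\left(-4 \right)} 31 = 38 \cdot 0 \cdot 31 = 0 \cdot 31 = 0$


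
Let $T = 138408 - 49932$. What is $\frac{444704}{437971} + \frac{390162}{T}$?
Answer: $\frac{35037545401}{6458320366} \approx 5.4252$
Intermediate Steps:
$T = 88476$ ($T = 138408 - 49932 = 88476$)
$\frac{444704}{437971} + \frac{390162}{T} = \frac{444704}{437971} + \frac{390162}{88476} = 444704 \cdot \frac{1}{437971} + 390162 \cdot \frac{1}{88476} = \frac{444704}{437971} + \frac{65027}{14746} = \frac{35037545401}{6458320366}$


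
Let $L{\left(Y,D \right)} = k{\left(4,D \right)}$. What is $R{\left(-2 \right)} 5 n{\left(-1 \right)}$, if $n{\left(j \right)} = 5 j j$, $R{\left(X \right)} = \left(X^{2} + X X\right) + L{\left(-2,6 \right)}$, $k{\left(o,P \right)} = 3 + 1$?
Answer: $300$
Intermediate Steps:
$k{\left(o,P \right)} = 4$
$L{\left(Y,D \right)} = 4$
$R{\left(X \right)} = 4 + 2 X^{2}$ ($R{\left(X \right)} = \left(X^{2} + X X\right) + 4 = \left(X^{2} + X^{2}\right) + 4 = 2 X^{2} + 4 = 4 + 2 X^{2}$)
$n{\left(j \right)} = 5 j^{2}$
$R{\left(-2 \right)} 5 n{\left(-1 \right)} = \left(4 + 2 \left(-2\right)^{2}\right) 5 \cdot 5 \left(-1\right)^{2} = \left(4 + 2 \cdot 4\right) 5 \cdot 5 \cdot 1 = \left(4 + 8\right) 5 \cdot 5 = 12 \cdot 5 \cdot 5 = 60 \cdot 5 = 300$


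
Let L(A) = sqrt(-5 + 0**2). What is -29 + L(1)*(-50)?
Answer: -29 - 50*I*sqrt(5) ≈ -29.0 - 111.8*I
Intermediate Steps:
L(A) = I*sqrt(5) (L(A) = sqrt(-5 + 0) = sqrt(-5) = I*sqrt(5))
-29 + L(1)*(-50) = -29 + (I*sqrt(5))*(-50) = -29 - 50*I*sqrt(5)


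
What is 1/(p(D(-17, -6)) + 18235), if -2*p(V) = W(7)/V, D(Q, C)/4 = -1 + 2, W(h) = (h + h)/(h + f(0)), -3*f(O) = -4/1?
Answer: 100/1823479 ≈ 5.4840e-5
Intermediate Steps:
f(O) = 4/3 (f(O) = -(-4)/(3*1) = -(-4)/3 = -1/3*(-4) = 4/3)
W(h) = 2*h/(4/3 + h) (W(h) = (h + h)/(h + 4/3) = (2*h)/(4/3 + h) = 2*h/(4/3 + h))
D(Q, C) = 4 (D(Q, C) = 4*(-1 + 2) = 4*1 = 4)
p(V) = -21/(25*V) (p(V) = -6*7/(4 + 3*7)/(2*V) = -6*7/(4 + 21)/(2*V) = -6*7/25/(2*V) = -6*7*(1/25)/(2*V) = -21/(25*V))
1/(p(D(-17, -6)) + 18235) = 1/(-21/25/4 + 18235) = 1/(-21/25*1/4 + 18235) = 1/(-21/100 + 18235) = 1/(1823479/100) = 100/1823479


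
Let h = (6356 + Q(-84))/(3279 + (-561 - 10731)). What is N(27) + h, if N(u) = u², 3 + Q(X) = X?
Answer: 5835208/8013 ≈ 728.22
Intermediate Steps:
Q(X) = -3 + X
h = -6269/8013 (h = (6356 + (-3 - 84))/(3279 + (-561 - 10731)) = (6356 - 87)/(3279 - 11292) = 6269/(-8013) = 6269*(-1/8013) = -6269/8013 ≈ -0.78235)
N(27) + h = 27² - 6269/8013 = 729 - 6269/8013 = 5835208/8013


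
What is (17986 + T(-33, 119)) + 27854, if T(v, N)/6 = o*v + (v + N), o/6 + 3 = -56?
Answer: 116448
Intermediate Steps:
o = -354 (o = -18 + 6*(-56) = -18 - 336 = -354)
T(v, N) = -2118*v + 6*N (T(v, N) = 6*(-354*v + (v + N)) = 6*(-354*v + (N + v)) = 6*(N - 353*v) = -2118*v + 6*N)
(17986 + T(-33, 119)) + 27854 = (17986 + (-2118*(-33) + 6*119)) + 27854 = (17986 + (69894 + 714)) + 27854 = (17986 + 70608) + 27854 = 88594 + 27854 = 116448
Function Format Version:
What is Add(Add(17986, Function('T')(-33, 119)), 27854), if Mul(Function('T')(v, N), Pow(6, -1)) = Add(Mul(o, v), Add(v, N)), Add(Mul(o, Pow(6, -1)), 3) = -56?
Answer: 116448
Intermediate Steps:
o = -354 (o = Add(-18, Mul(6, -56)) = Add(-18, -336) = -354)
Function('T')(v, N) = Add(Mul(-2118, v), Mul(6, N)) (Function('T')(v, N) = Mul(6, Add(Mul(-354, v), Add(v, N))) = Mul(6, Add(Mul(-354, v), Add(N, v))) = Mul(6, Add(N, Mul(-353, v))) = Add(Mul(-2118, v), Mul(6, N)))
Add(Add(17986, Function('T')(-33, 119)), 27854) = Add(Add(17986, Add(Mul(-2118, -33), Mul(6, 119))), 27854) = Add(Add(17986, Add(69894, 714)), 27854) = Add(Add(17986, 70608), 27854) = Add(88594, 27854) = 116448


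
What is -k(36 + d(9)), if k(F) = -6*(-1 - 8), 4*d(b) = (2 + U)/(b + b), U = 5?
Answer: -54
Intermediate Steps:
d(b) = 7/(8*b) (d(b) = ((2 + 5)/(b + b))/4 = (7/((2*b)))/4 = (7*(1/(2*b)))/4 = (7/(2*b))/4 = 7/(8*b))
k(F) = 54 (k(F) = -6*(-9) = 54)
-k(36 + d(9)) = -1*54 = -54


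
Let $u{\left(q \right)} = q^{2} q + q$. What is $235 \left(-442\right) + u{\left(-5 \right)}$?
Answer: $-104000$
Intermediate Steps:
$u{\left(q \right)} = q + q^{3}$ ($u{\left(q \right)} = q^{3} + q = q + q^{3}$)
$235 \left(-442\right) + u{\left(-5 \right)} = 235 \left(-442\right) + \left(-5 + \left(-5\right)^{3}\right) = -103870 - 130 = -104000$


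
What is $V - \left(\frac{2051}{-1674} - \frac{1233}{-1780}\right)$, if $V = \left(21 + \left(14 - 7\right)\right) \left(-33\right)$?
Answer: $- \frac{1375837271}{1489860} \approx -923.47$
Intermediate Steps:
$V = -924$ ($V = \left(21 + \left(14 - 7\right)\right) \left(-33\right) = \left(21 + 7\right) \left(-33\right) = 28 \left(-33\right) = -924$)
$V - \left(\frac{2051}{-1674} - \frac{1233}{-1780}\right) = -924 - \left(\frac{2051}{-1674} - \frac{1233}{-1780}\right) = -924 - \left(2051 \left(- \frac{1}{1674}\right) - - \frac{1233}{1780}\right) = -924 - \left(- \frac{2051}{1674} + \frac{1233}{1780}\right) = -924 - - \frac{793369}{1489860} = -924 + \frac{793369}{1489860} = - \frac{1375837271}{1489860}$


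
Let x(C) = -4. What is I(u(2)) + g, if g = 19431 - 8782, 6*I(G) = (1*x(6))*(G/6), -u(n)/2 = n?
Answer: 95845/9 ≈ 10649.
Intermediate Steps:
u(n) = -2*n
I(G) = -G/9 (I(G) = ((1*(-4))*(G/6))/6 = (-4*G/6)/6 = (-2*G/3)/6 = -G/9)
g = 10649
I(u(2)) + g = -(-2)*2/9 + 10649 = -⅑*(-4) + 10649 = 4/9 + 10649 = 95845/9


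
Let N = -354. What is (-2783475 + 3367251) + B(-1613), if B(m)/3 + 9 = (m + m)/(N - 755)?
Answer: 647387319/1109 ≈ 5.8376e+5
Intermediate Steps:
B(m) = -27 - 6*m/1109 (B(m) = -27 + 3*((m + m)/(-354 - 755)) = -27 + 3*((2*m)/(-1109)) = -27 + 3*((2*m)*(-1/1109)) = -27 + 3*(-2*m/1109) = -27 - 6*m/1109)
(-2783475 + 3367251) + B(-1613) = (-2783475 + 3367251) + (-27 - 6/1109*(-1613)) = 583776 + (-27 + 9678/1109) = 583776 - 20265/1109 = 647387319/1109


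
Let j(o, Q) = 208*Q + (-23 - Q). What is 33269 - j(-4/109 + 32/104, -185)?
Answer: 71587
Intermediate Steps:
j(o, Q) = -23 + 207*Q
33269 - j(-4/109 + 32/104, -185) = 33269 - (-23 + 207*(-185)) = 33269 - (-23 - 38295) = 33269 - 1*(-38318) = 33269 + 38318 = 71587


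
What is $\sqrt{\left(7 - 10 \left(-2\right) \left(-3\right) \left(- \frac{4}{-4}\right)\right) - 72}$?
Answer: $5 i \sqrt{5} \approx 11.18 i$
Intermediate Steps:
$\sqrt{\left(7 - 10 \left(-2\right) \left(-3\right) \left(- \frac{4}{-4}\right)\right) - 72} = \sqrt{\left(7 - 10 \cdot 6 \left(\left(-4\right) \left(- \frac{1}{4}\right)\right)\right) - 72} = \sqrt{\left(7 - 10 \cdot 6 \cdot 1\right) - 72} = \sqrt{\left(7 - 60\right) - 72} = \sqrt{-53 - 72} = \sqrt{-125} = 5 i \sqrt{5}$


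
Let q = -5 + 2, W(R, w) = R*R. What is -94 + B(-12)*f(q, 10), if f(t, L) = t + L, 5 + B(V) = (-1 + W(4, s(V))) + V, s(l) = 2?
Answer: -108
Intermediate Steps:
W(R, w) = R**2
B(V) = 10 + V (B(V) = -5 + ((-1 + 4**2) + V) = -5 + ((-1 + 16) + V) = -5 + (15 + V) = 10 + V)
q = -3
f(t, L) = L + t
-94 + B(-12)*f(q, 10) = -94 + (10 - 12)*(10 - 3) = -94 - 2*7 = -94 - 14 = -108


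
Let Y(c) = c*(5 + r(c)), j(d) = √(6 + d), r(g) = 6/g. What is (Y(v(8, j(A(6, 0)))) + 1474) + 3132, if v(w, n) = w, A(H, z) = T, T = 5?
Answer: 4652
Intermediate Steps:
A(H, z) = 5
Y(c) = c*(5 + 6/c)
(Y(v(8, j(A(6, 0)))) + 1474) + 3132 = ((6 + 5*8) + 1474) + 3132 = ((6 + 40) + 1474) + 3132 = (46 + 1474) + 3132 = 1520 + 3132 = 4652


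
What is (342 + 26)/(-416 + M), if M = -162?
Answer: -184/289 ≈ -0.63668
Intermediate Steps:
(342 + 26)/(-416 + M) = (342 + 26)/(-416 - 162) = 368/(-578) = 368*(-1/578) = -184/289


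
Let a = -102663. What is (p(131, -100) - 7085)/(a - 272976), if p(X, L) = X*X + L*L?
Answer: -6692/125213 ≈ -0.053445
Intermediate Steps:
p(X, L) = L² + X² (p(X, L) = X² + L² = L² + X²)
(p(131, -100) - 7085)/(a - 272976) = (((-100)² + 131²) - 7085)/(-102663 - 272976) = ((10000 + 17161) - 7085)/(-375639) = (27161 - 7085)*(-1/375639) = 20076*(-1/375639) = -6692/125213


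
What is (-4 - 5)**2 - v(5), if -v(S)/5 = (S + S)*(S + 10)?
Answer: 831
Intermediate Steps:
v(S) = -10*S*(10 + S) (v(S) = -5*(S + S)*(S + 10) = -5*2*S*(10 + S) = -10*S*(10 + S))
(-4 - 5)**2 - v(5) = (-4 - 5)**2 - (-10)*5*(10 + 5) = (-9)**2 - (-10)*5*15 = 81 - 1*(-750) = 81 + 750 = 831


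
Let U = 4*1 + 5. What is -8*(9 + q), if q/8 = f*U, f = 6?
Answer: -3528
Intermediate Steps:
U = 9 (U = 4 + 5 = 9)
q = 432 (q = 8*(6*9) = 8*54 = 432)
-8*(9 + q) = -8*(9 + 432) = -8*441 = -3528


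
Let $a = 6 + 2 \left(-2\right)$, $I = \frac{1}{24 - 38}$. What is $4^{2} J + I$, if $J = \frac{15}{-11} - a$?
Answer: $- \frac{8299}{154} \approx -53.89$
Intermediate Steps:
$I = - \frac{1}{14}$ ($I = \frac{1}{-14} = - \frac{1}{14} \approx -0.071429$)
$a = 2$ ($a = 6 - 4 = 2$)
$J = - \frac{37}{11}$ ($J = \frac{15}{-11} - 2 = 15 \left(- \frac{1}{11}\right) - 2 = - \frac{15}{11} - 2 = - \frac{37}{11} \approx -3.3636$)
$4^{2} J + I = 4^{2} \left(- \frac{37}{11}\right) - \frac{1}{14} = 16 \left(- \frac{37}{11}\right) - \frac{1}{14} = - \frac{592}{11} - \frac{1}{14} = - \frac{8299}{154}$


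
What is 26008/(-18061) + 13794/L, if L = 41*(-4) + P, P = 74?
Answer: -41912359/270915 ≈ -154.71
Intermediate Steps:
L = -90 (L = 41*(-4) + 74 = -164 + 74 = -90)
26008/(-18061) + 13794/L = 26008/(-18061) + 13794/(-90) = 26008*(-1/18061) + 13794*(-1/90) = -26008/18061 - 2299/15 = -41912359/270915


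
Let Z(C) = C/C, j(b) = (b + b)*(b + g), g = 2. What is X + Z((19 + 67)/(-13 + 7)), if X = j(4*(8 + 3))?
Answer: 4049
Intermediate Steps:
j(b) = 2*b*(2 + b) (j(b) = (b + b)*(b + 2) = (2*b)*(2 + b) = 2*b*(2 + b))
X = 4048 (X = 2*(4*(8 + 3))*(2 + 4*(8 + 3)) = 2*(4*11)*(2 + 4*11) = 2*44*(2 + 44) = 2*44*46 = 4048)
Z(C) = 1
X + Z((19 + 67)/(-13 + 7)) = 4048 + 1 = 4049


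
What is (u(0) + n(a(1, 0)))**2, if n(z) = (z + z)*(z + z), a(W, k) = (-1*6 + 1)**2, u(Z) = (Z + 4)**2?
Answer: 6330256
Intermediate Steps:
u(Z) = (4 + Z)**2
a(W, k) = 25 (a(W, k) = (-6 + 1)**2 = (-5)**2 = 25)
n(z) = 4*z**2 (n(z) = (2*z)*(2*z) = 4*z**2)
(u(0) + n(a(1, 0)))**2 = ((4 + 0)**2 + 4*25**2)**2 = (4**2 + 4*625)**2 = (16 + 2500)**2 = 2516**2 = 6330256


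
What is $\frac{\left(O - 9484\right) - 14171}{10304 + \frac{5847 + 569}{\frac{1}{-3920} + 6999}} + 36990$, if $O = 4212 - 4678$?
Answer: $\frac{10457391772483081}{282726508736} \approx 36988.0$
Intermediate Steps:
$O = -466$ ($O = 4212 - 4678 = -466$)
$\frac{\left(O - 9484\right) - 14171}{10304 + \frac{5847 + 569}{\frac{1}{-3920} + 6999}} + 36990 = \frac{\left(-466 - 9484\right) - 14171}{10304 + \frac{5847 + 569}{\frac{1}{-3920} + 6999}} + 36990 = \frac{\left(-466 - 9484\right) - 14171}{10304 + \frac{6416}{- \frac{1}{3920} + 6999}} + 36990 = \frac{-9950 - 14171}{10304 + \frac{6416}{\frac{27436079}{3920}}} + 36990 = - \frac{24121}{10304 + 6416 \cdot \frac{3920}{27436079}} + 36990 = - \frac{24121}{10304 + \frac{25150720}{27436079}} + 36990 = - \frac{24121}{\frac{282726508736}{27436079}} + 36990 = \left(-24121\right) \frac{27436079}{282726508736} + 36990 = - \frac{661785661559}{282726508736} + 36990 = \frac{10457391772483081}{282726508736}$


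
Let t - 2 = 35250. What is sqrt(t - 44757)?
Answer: I*sqrt(9505) ≈ 97.494*I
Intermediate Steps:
t = 35252 (t = 2 + 35250 = 35252)
sqrt(t - 44757) = sqrt(35252 - 44757) = sqrt(-9505) = I*sqrt(9505)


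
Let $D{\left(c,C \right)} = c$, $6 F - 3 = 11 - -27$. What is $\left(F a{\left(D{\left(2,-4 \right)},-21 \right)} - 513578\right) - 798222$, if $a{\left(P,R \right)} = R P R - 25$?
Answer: $- \frac{7835663}{6} \approx -1.3059 \cdot 10^{6}$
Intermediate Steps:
$F = \frac{41}{6}$ ($F = \frac{1}{2} + \frac{11 - -27}{6} = \frac{1}{2} + \frac{11 + 27}{6} = \frac{1}{2} + \frac{1}{6} \cdot 38 = \frac{1}{2} + \frac{19}{3} = \frac{41}{6} \approx 6.8333$)
$a{\left(P,R \right)} = -25 + P R^{2}$ ($a{\left(P,R \right)} = P R R - 25 = P R^{2} - 25 = -25 + P R^{2}$)
$\left(F a{\left(D{\left(2,-4 \right)},-21 \right)} - 513578\right) - 798222 = \left(\frac{41 \left(-25 + 2 \left(-21\right)^{2}\right)}{6} - 513578\right) - 798222 = \left(\frac{41 \left(-25 + 2 \cdot 441\right)}{6} - 513578\right) - 798222 = \left(\frac{41 \left(-25 + 882\right)}{6} - 513578\right) - 798222 = \left(\frac{41}{6} \cdot 857 - 513578\right) - 798222 = \left(\frac{35137}{6} - 513578\right) - 798222 = - \frac{3046331}{6} - 798222 = - \frac{7835663}{6}$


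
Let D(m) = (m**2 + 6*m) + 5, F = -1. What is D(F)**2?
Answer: 0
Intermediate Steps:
D(m) = 5 + m**2 + 6*m
D(F)**2 = (5 + (-1)**2 + 6*(-1))**2 = (5 + 1 - 6)**2 = 0**2 = 0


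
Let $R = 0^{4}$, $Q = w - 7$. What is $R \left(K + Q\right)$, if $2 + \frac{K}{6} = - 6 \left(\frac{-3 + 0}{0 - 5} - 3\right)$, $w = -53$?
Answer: $0$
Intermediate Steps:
$Q = -60$ ($Q = -53 - 7 = -60$)
$K = \frac{372}{5}$ ($K = -12 + 6 \left(- 6 \left(\frac{-3 + 0}{0 - 5} - 3\right)\right) = -12 + 6 \left(- 6 \left(- \frac{3}{-5} - 3\right)\right) = -12 + 6 \left(- 6 \left(\left(-3\right) \left(- \frac{1}{5}\right) - 3\right)\right) = -12 + 6 \left(- 6 \left(\frac{3}{5} - 3\right)\right) = -12 + 6 \left(\left(-6\right) \left(- \frac{12}{5}\right)\right) = -12 + 6 \cdot \frac{72}{5} = -12 + \frac{432}{5} = \frac{372}{5} \approx 74.4$)
$R = 0$
$R \left(K + Q\right) = 0 \left(\frac{372}{5} - 60\right) = 0 \cdot \frac{72}{5} = 0$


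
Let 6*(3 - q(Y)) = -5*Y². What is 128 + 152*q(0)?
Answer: 584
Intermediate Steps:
q(Y) = 3 + 5*Y²/6 (q(Y) = 3 - (-5)*Y²/6 = 3 + 5*Y²/6)
128 + 152*q(0) = 128 + 152*(3 + (⅚)*0²) = 128 + 152*(3 + (⅚)*0) = 128 + 152*(3 + 0) = 128 + 152*3 = 128 + 456 = 584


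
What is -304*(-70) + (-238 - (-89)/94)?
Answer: 1978037/94 ≈ 21043.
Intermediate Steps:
-304*(-70) + (-238 - (-89)/94) = 21280 + (-238 - (-89)/94) = 21280 + (-238 - 1*(-89/94)) = 21280 + (-238 + 89/94) = 21280 - 22283/94 = 1978037/94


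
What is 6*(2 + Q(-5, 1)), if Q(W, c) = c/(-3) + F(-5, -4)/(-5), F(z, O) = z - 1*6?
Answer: 116/5 ≈ 23.200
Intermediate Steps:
F(z, O) = -6 + z (F(z, O) = z - 6 = -6 + z)
Q(W, c) = 11/5 - c/3 (Q(W, c) = c/(-3) + (-6 - 5)/(-5) = c*(-1/3) - 11*(-1/5) = -c/3 + 11/5 = 11/5 - c/3)
6*(2 + Q(-5, 1)) = 6*(2 + (11/5 - 1/3*1)) = 6*(2 + (11/5 - 1/3)) = 6*(2 + 28/15) = 6*(58/15) = 116/5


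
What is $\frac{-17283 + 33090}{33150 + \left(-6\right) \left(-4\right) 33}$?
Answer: $\frac{5269}{11314} \approx 0.46571$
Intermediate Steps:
$\frac{-17283 + 33090}{33150 + \left(-6\right) \left(-4\right) 33} = \frac{15807}{33150 + 24 \cdot 33} = \frac{15807}{33150 + 792} = \frac{15807}{33942} = 15807 \cdot \frac{1}{33942} = \frac{5269}{11314}$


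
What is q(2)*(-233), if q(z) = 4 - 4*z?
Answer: 932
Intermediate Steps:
q(2)*(-233) = (4 - 4*2)*(-233) = (4 - 8)*(-233) = -4*(-233) = 932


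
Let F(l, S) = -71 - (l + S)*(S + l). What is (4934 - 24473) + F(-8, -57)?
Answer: -23835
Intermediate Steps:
F(l, S) = -71 - (S + l)² (F(l, S) = -71 - (S + l)*(S + l) = -71 - (S + l)²)
(4934 - 24473) + F(-8, -57) = (4934 - 24473) + (-71 - (-57 - 8)²) = -19539 + (-71 - 1*(-65)²) = -19539 + (-71 - 1*4225) = -19539 + (-71 - 4225) = -19539 - 4296 = -23835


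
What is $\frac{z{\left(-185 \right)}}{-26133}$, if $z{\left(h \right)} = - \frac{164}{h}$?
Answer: $- \frac{164}{4834605} \approx -3.3922 \cdot 10^{-5}$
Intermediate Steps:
$\frac{z{\left(-185 \right)}}{-26133} = \frac{\left(-164\right) \frac{1}{-185}}{-26133} = \left(-164\right) \left(- \frac{1}{185}\right) \left(- \frac{1}{26133}\right) = \frac{164}{185} \left(- \frac{1}{26133}\right) = - \frac{164}{4834605}$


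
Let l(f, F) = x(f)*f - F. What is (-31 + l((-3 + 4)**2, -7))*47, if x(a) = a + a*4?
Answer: -893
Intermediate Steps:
x(a) = 5*a (x(a) = a + 4*a = 5*a)
l(f, F) = -F + 5*f**2 (l(f, F) = (5*f)*f - F = 5*f**2 - F = -F + 5*f**2)
(-31 + l((-3 + 4)**2, -7))*47 = (-31 + (-1*(-7) + 5*((-3 + 4)**2)**2))*47 = (-31 + (7 + 5*(1**2)**2))*47 = (-31 + (7 + 5*1**2))*47 = (-31 + (7 + 5*1))*47 = (-31 + (7 + 5))*47 = (-31 + 12)*47 = -19*47 = -893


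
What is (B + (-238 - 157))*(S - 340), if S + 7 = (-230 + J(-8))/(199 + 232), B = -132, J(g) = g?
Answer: 78941965/431 ≈ 1.8316e+5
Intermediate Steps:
S = -3255/431 (S = -7 + (-230 - 8)/(199 + 232) = -7 - 238/431 = -3255/431 ≈ -7.5522)
(B + (-238 - 157))*(S - 340) = (-132 + (-238 - 157))*(-3255/431 - 340) = (-132 - 395)*(-149795/431) = -527*(-149795/431) = 78941965/431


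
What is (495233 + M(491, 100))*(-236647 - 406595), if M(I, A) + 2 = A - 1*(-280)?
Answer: -318797810862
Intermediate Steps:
M(I, A) = 278 + A (M(I, A) = -2 + (A - 1*(-280)) = -2 + (A + 280) = -2 + (280 + A) = 278 + A)
(495233 + M(491, 100))*(-236647 - 406595) = (495233 + (278 + 100))*(-236647 - 406595) = (495233 + 378)*(-643242) = 495611*(-643242) = -318797810862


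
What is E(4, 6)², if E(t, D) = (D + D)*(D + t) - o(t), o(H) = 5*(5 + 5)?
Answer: 4900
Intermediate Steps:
o(H) = 50 (o(H) = 5*10 = 50)
E(t, D) = -50 + 2*D*(D + t) (E(t, D) = (D + D)*(D + t) - 1*50 = (2*D)*(D + t) - 50 = 2*D*(D + t) - 50 = -50 + 2*D*(D + t))
E(4, 6)² = (-50 + 2*6² + 2*6*4)² = (-50 + 2*36 + 48)² = (-50 + 72 + 48)² = 70² = 4900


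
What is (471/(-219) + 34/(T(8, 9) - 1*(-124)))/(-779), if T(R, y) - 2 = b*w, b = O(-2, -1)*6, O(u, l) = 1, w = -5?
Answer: 6295/2729616 ≈ 0.0023062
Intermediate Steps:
b = 6 (b = 1*6 = 6)
T(R, y) = -28 (T(R, y) = 2 + 6*(-5) = 2 - 30 = -28)
(471/(-219) + 34/(T(8, 9) - 1*(-124)))/(-779) = (471/(-219) + 34/(-28 - 1*(-124)))/(-779) = (471*(-1/219) + 34/(-28 + 124))*(-1/779) = (-157/73 + 34/96)*(-1/779) = (-157/73 + 34*(1/96))*(-1/779) = (-157/73 + 17/48)*(-1/779) = -6295/3504*(-1/779) = 6295/2729616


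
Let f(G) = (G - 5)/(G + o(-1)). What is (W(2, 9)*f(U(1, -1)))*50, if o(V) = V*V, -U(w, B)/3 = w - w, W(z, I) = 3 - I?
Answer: 1500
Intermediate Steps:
U(w, B) = 0 (U(w, B) = -3*(w - w) = -3*0 = 0)
o(V) = V**2
f(G) = (-5 + G)/(1 + G) (f(G) = (G - 5)/(G + (-1)**2) = (-5 + G)/(G + 1) = (-5 + G)/(1 + G))
(W(2, 9)*f(U(1, -1)))*50 = ((3 - 1*9)*((-5 + 0)/(1 + 0)))*50 = ((3 - 9)*(-5/1))*50 = -6*(-5)*50 = 30*50 = 1500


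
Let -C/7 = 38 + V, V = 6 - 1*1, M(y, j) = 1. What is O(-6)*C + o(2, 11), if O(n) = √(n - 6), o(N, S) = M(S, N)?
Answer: 1 - 602*I*√3 ≈ 1.0 - 1042.7*I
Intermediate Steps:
o(N, S) = 1
V = 5 (V = 6 - 1 = 5)
C = -301 (C = -7*(38 + 5) = -7*43 = -301)
O(n) = √(-6 + n)
O(-6)*C + o(2, 11) = √(-6 - 6)*(-301) + 1 = √(-12)*(-301) + 1 = (2*I*√3)*(-301) + 1 = -602*I*√3 + 1 = 1 - 602*I*√3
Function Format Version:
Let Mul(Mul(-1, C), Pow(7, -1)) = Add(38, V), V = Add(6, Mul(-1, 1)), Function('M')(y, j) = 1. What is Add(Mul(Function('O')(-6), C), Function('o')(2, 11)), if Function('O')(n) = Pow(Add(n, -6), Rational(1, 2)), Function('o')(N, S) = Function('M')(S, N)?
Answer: Add(1, Mul(-602, I, Pow(3, Rational(1, 2)))) ≈ Add(1.0000, Mul(-1042.7, I))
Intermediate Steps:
Function('o')(N, S) = 1
V = 5 (V = Add(6, -1) = 5)
C = -301 (C = Mul(-7, Add(38, 5)) = Mul(-7, 43) = -301)
Function('O')(n) = Pow(Add(-6, n), Rational(1, 2))
Add(Mul(Function('O')(-6), C), Function('o')(2, 11)) = Add(Mul(Pow(Add(-6, -6), Rational(1, 2)), -301), 1) = Add(Mul(Pow(-12, Rational(1, 2)), -301), 1) = Add(Mul(Mul(2, I, Pow(3, Rational(1, 2))), -301), 1) = Add(Mul(-602, I, Pow(3, Rational(1, 2))), 1) = Add(1, Mul(-602, I, Pow(3, Rational(1, 2))))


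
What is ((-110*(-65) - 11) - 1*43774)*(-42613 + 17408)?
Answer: 923385175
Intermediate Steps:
((-110*(-65) - 11) - 1*43774)*(-42613 + 17408) = ((7150 - 11) - 43774)*(-25205) = (7139 - 43774)*(-25205) = -36635*(-25205) = 923385175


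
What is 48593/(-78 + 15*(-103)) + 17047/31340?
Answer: -1495237339/50864820 ≈ -29.396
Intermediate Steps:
48593/(-78 + 15*(-103)) + 17047/31340 = 48593/(-78 - 1545) + 17047*(1/31340) = 48593/(-1623) + 17047/31340 = 48593*(-1/1623) + 17047/31340 = -48593/1623 + 17047/31340 = -1495237339/50864820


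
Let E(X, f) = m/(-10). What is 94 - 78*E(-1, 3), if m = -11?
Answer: 41/5 ≈ 8.2000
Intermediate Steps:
E(X, f) = 11/10 (E(X, f) = -11/(-10) = -11*(-1/10) = 11/10)
94 - 78*E(-1, 3) = 94 - 78*11/10 = 94 - 429/5 = 41/5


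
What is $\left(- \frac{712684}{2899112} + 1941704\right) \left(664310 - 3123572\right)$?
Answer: $- \frac{1730464825919083371}{362389} \approx -4.7752 \cdot 10^{12}$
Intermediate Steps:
$\left(- \frac{712684}{2899112} + 1941704\right) \left(664310 - 3123572\right) = \left(\left(-712684\right) \frac{1}{2899112} + 1941704\right) \left(-2459262\right) = \left(- \frac{178171}{724778} + 1941704\right) \left(-2459262\right) = \frac{1407304163541}{724778} \left(-2459262\right) = - \frac{1730464825919083371}{362389}$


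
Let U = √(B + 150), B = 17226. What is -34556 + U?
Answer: -34556 + 4*√1086 ≈ -34424.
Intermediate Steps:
U = 4*√1086 (U = √(17226 + 150) = √17376 = 4*√1086 ≈ 131.82)
-34556 + U = -34556 + 4*√1086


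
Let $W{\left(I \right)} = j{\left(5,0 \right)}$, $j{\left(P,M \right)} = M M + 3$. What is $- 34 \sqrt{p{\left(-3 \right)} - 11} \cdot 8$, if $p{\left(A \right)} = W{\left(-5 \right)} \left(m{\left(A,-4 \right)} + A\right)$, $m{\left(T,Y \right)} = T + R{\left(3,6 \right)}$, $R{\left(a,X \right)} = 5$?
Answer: $- 272 i \sqrt{14} \approx - 1017.7 i$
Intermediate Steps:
$j{\left(P,M \right)} = 3 + M^{2}$ ($j{\left(P,M \right)} = M^{2} + 3 = 3 + M^{2}$)
$W{\left(I \right)} = 3$ ($W{\left(I \right)} = 3 + 0^{2} = 3 + 0 = 3$)
$m{\left(T,Y \right)} = 5 + T$ ($m{\left(T,Y \right)} = T + 5 = 5 + T$)
$p{\left(A \right)} = 15 + 6 A$ ($p{\left(A \right)} = 3 \left(\left(5 + A\right) + A\right) = 3 \left(5 + 2 A\right) = 15 + 6 A$)
$- 34 \sqrt{p{\left(-3 \right)} - 11} \cdot 8 = - 34 \sqrt{\left(15 + 6 \left(-3\right)\right) - 11} \cdot 8 = - 34 \sqrt{\left(15 - 18\right) - 11} \cdot 8 = - 34 \sqrt{-3 - 11} \cdot 8 = - 34 \sqrt{-14} \cdot 8 = - 34 i \sqrt{14} \cdot 8 = - 272 i \sqrt{14}$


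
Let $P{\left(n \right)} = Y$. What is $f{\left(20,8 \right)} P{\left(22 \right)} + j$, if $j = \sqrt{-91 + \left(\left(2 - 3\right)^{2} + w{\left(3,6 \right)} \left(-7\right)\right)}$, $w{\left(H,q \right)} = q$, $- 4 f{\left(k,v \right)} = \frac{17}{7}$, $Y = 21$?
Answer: $- \frac{51}{4} + 2 i \sqrt{33} \approx -12.75 + 11.489 i$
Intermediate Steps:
$P{\left(n \right)} = 21$
$f{\left(k,v \right)} = - \frac{17}{28}$ ($f{\left(k,v \right)} = - \frac{17 \cdot \frac{1}{7}}{4} = \left(- \frac{1}{4}\right) \frac{17}{7} = - \frac{17}{28}$)
$j = 2 i \sqrt{33}$ ($j = \sqrt{-91 + \left(\left(2 - 3\right)^{2} + 6 \left(-7\right)\right)} = \sqrt{-91 - \left(42 - \left(-1\right)^{2}\right)} = \sqrt{-91 + \left(1 - 42\right)} = \sqrt{-91 - 41} = \sqrt{-132} = 2 i \sqrt{33} \approx 11.489 i$)
$f{\left(20,8 \right)} P{\left(22 \right)} + j = \left(- \frac{17}{28}\right) 21 + 2 i \sqrt{33} = - \frac{51}{4} + 2 i \sqrt{33}$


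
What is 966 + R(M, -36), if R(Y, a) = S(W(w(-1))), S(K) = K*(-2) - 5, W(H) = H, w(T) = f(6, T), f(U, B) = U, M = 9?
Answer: 949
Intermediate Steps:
w(T) = 6
S(K) = -5 - 2*K (S(K) = -2*K - 5 = -5 - 2*K)
R(Y, a) = -17 (R(Y, a) = -5 - 2*6 = -5 - 12 = -17)
966 + R(M, -36) = 966 - 17 = 949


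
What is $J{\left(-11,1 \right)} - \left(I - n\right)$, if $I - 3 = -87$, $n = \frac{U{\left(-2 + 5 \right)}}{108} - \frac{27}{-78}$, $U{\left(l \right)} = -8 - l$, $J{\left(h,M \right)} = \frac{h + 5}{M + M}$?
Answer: $\frac{114067}{1404} \approx 81.244$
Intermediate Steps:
$J{\left(h,M \right)} = \frac{5 + h}{2 M}$
$n = \frac{343}{1404}$ ($n = \frac{-8 - \left(-2 + 5\right)}{108} - \frac{27}{-78} = \left(-8 - 3\right) \frac{1}{108} - - \frac{9}{26} = \left(-8 - 3\right) \frac{1}{108} + \frac{9}{26} = \left(-11\right) \frac{1}{108} + \frac{9}{26} = - \frac{11}{108} + \frac{9}{26} = \frac{343}{1404} \approx 0.2443$)
$I = -84$ ($I = 3 - 87 = -84$)
$J{\left(-11,1 \right)} - \left(I - n\right) = \frac{5 - 11}{2 \cdot 1} + \left(\frac{343}{1404} - -84\right) = \frac{1}{2} \cdot 1 \left(-6\right) + \left(\frac{343}{1404} + 84\right) = -3 + \frac{118279}{1404} = \frac{114067}{1404}$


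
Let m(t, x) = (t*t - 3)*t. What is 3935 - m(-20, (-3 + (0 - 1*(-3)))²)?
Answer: 11875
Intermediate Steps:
m(t, x) = t*(-3 + t²) (m(t, x) = (t² - 3)*t = (-3 + t²)*t = t*(-3 + t²))
3935 - m(-20, (-3 + (0 - 1*(-3)))²) = 3935 - (-20)*(-3 + (-20)²) = 3935 - (-20)*(-3 + 400) = 3935 - (-20)*397 = 3935 - 1*(-7940) = 3935 + 7940 = 11875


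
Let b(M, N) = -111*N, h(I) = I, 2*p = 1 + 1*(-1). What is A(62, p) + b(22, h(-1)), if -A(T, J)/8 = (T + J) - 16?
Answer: -257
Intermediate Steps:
p = 0 (p = (1 + 1*(-1))/2 = (1 - 1)/2 = (1/2)*0 = 0)
A(T, J) = 128 - 8*J - 8*T (A(T, J) = -8*((T + J) - 16) = -8*((J + T) - 16) = -8*(-16 + J + T) = 128 - 8*J - 8*T)
A(62, p) + b(22, h(-1)) = (128 - 8*0 - 8*62) - 111*(-1) = (128 + 0 - 496) + 111 = -368 + 111 = -257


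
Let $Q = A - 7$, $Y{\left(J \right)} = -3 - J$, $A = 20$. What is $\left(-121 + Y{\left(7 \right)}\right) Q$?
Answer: $-1703$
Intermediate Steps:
$Q = 13$ ($Q = 20 - 7 = 13$)
$\left(-121 + Y{\left(7 \right)}\right) Q = \left(-121 - 10\right) 13 = \left(-131\right) 13 = -1703$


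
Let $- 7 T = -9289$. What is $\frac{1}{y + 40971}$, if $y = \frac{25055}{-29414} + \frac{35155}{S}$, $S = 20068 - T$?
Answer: $\frac{551247774}{22585737041969} \approx 2.4407 \cdot 10^{-5}$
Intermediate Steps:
$T = 1327$ ($T = \left(- \frac{1}{7}\right) \left(-9289\right) = 1327$)
$S = 18741$ ($S = 20068 - 1327 = 18741$)
$y = \frac{564493415}{551247774}$ ($y = \frac{25055}{-29414} + \frac{35155}{18741} = 25055 \left(- \frac{1}{29414}\right) + 35155 \cdot \frac{1}{18741} = - \frac{25055}{29414} + \frac{35155}{18741} = \frac{564493415}{551247774} \approx 1.024$)
$\frac{1}{y + 40971} = \frac{1}{\frac{564493415}{551247774} + 40971} = \frac{1}{\frac{22585737041969}{551247774}} = \frac{551247774}{22585737041969}$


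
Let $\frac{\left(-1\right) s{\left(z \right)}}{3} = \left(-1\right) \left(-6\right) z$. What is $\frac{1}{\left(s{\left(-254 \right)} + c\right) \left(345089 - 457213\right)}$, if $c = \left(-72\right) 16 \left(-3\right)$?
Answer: $- \frac{1}{900131472} \approx -1.1109 \cdot 10^{-9}$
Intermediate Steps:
$c = 3456$ ($c = \left(-1152\right) \left(-3\right) = 3456$)
$s{\left(z \right)} = - 18 z$ ($s{\left(z \right)} = - 3 \left(-1\right) \left(-6\right) z = - 3 \cdot 6 z = - 18 z$)
$\frac{1}{\left(s{\left(-254 \right)} + c\right) \left(345089 - 457213\right)} = \frac{1}{\left(\left(-18\right) \left(-254\right) + 3456\right) \left(345089 - 457213\right)} = \frac{1}{\left(4572 + 3456\right) \left(-112124\right)} = \frac{1}{8028 \left(-112124\right)} = \frac{1}{-900131472} = - \frac{1}{900131472}$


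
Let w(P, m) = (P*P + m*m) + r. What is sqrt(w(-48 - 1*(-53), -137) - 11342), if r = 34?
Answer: sqrt(7486) ≈ 86.522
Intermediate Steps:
w(P, m) = 34 + P**2 + m**2 (w(P, m) = (P*P + m*m) + 34 = (P**2 + m**2) + 34 = 34 + P**2 + m**2)
sqrt(w(-48 - 1*(-53), -137) - 11342) = sqrt((34 + (-48 - 1*(-53))**2 + (-137)**2) - 11342) = sqrt((34 + (-48 + 53)**2 + 18769) - 11342) = sqrt((34 + 5**2 + 18769) - 11342) = sqrt((34 + 25 + 18769) - 11342) = sqrt(18828 - 11342) = sqrt(7486)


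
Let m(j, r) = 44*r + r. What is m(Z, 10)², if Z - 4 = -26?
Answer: 202500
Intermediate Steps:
Z = -22 (Z = 4 - 26 = -22)
m(j, r) = 45*r
m(Z, 10)² = (45*10)² = 450² = 202500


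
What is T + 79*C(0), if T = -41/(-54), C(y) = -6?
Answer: -25555/54 ≈ -473.24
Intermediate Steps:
T = 41/54 (T = -41*(-1/54) = 41/54 ≈ 0.75926)
T + 79*C(0) = 41/54 + 79*(-6) = 41/54 - 474 = -25555/54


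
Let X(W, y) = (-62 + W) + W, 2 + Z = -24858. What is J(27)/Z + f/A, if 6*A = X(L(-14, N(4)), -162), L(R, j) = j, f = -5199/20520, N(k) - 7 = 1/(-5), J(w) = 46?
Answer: 921461/31174440 ≈ 0.029558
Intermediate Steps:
Z = -24860 (Z = -2 - 24858 = -24860)
N(k) = 34/5 (N(k) = 7 + 1/(-5) = 7 + 1*(-⅕) = 7 - ⅕ = 34/5)
f = -1733/6840 (f = -5199*1/20520 = -1733/6840 ≈ -0.25336)
X(W, y) = -62 + 2*W
A = -121/15 (A = (-62 + 2*(34/5))/6 = (-62 + 68/5)/6 = (⅙)*(-242/5) = -121/15 ≈ -8.0667)
J(27)/Z + f/A = 46/(-24860) - 1733/(6840*(-121/15)) = 46*(-1/24860) - 1733/6840*(-15/121) = -23/12430 + 1733/55176 = 921461/31174440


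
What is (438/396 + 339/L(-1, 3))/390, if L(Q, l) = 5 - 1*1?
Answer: 11333/51480 ≈ 0.22014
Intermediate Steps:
L(Q, l) = 4 (L(Q, l) = 5 - 1 = 4)
(438/396 + 339/L(-1, 3))/390 = (438/396 + 339/4)/390 = (438*(1/396) + 339*(¼))*(1/390) = (73/66 + 339/4)*(1/390) = (11333/132)*(1/390) = 11333/51480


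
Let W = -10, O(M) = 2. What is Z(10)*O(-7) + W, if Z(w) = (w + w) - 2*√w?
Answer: 30 - 4*√10 ≈ 17.351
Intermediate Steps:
Z(w) = -2*√w + 2*w (Z(w) = 2*w - 2*√w = -2*√w + 2*w)
Z(10)*O(-7) + W = (-2*√10 + 2*10)*2 - 10 = (-2*√10 + 20)*2 - 10 = (20 - 2*√10)*2 - 10 = (40 - 4*√10) - 10 = 30 - 4*√10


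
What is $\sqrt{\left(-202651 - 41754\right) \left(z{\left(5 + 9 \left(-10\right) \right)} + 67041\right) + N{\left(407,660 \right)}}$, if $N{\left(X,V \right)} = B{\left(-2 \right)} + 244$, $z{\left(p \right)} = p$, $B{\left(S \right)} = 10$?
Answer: $i \sqrt{16364380926} \approx 1.2792 \cdot 10^{5} i$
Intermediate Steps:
$N{\left(X,V \right)} = 254$ ($N{\left(X,V \right)} = 10 + 244 = 254$)
$\sqrt{\left(-202651 - 41754\right) \left(z{\left(5 + 9 \left(-10\right) \right)} + 67041\right) + N{\left(407,660 \right)}} = \sqrt{\left(-202651 - 41754\right) \left(\left(5 + 9 \left(-10\right)\right) + 67041\right) + 254} = \sqrt{- 244405 \left(\left(5 - 90\right) + 67041\right) + 254} = \sqrt{- 244405 \left(-85 + 67041\right) + 254} = \sqrt{\left(-244405\right) 66956 + 254} = \sqrt{-16364381180 + 254} = \sqrt{-16364380926} = i \sqrt{16364380926}$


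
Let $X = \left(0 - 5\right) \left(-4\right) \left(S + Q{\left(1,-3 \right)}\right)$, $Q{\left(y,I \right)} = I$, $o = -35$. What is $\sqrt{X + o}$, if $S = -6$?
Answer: $i \sqrt{215} \approx 14.663 i$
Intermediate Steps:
$X = -180$ ($X = \left(0 - 5\right) \left(-4\right) \left(-6 - 3\right) = \left(-5\right) \left(-4\right) \left(-9\right) = 20 \left(-9\right) = -180$)
$\sqrt{X + o} = \sqrt{-180 - 35} = \sqrt{-215} = i \sqrt{215}$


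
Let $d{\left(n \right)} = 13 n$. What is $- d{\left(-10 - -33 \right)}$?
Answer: $-299$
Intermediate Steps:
$- d{\left(-10 - -33 \right)} = - 13 \left(-10 - -33\right) = - 13 \left(-10 + 33\right) = - 13 \cdot 23 = \left(-1\right) 299 = -299$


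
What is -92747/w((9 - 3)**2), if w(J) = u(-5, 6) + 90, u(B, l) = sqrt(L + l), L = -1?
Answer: -1669446/1619 + 92747*sqrt(5)/8095 ≈ -1005.5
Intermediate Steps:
u(B, l) = sqrt(-1 + l)
w(J) = 90 + sqrt(5) (w(J) = sqrt(-1 + 6) + 90 = sqrt(5) + 90 = 90 + sqrt(5))
-92747/w((9 - 3)**2) = -92747/(90 + sqrt(5))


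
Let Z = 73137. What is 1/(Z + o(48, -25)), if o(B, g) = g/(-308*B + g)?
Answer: 14809/1083085858 ≈ 1.3673e-5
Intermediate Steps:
o(B, g) = g/(g - 308*B)
1/(Z + o(48, -25)) = 1/(73137 - 25/(-25 - 308*48)) = 1/(73137 - 25/(-25 - 14784)) = 1/(73137 - 25/(-14809)) = 1/(73137 - 25*(-1/14809)) = 1/(73137 + 25/14809) = 1/(1083085858/14809) = 14809/1083085858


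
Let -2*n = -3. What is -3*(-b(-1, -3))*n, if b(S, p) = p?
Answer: -27/2 ≈ -13.500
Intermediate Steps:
n = 3/2 (n = -1/2*(-3) = 3/2 ≈ 1.5000)
-3*(-b(-1, -3))*n = -3*(-1*(-3))*3/2 = -9*3/2 = -3*9/2 = -27/2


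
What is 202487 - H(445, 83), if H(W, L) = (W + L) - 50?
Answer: 202009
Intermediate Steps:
H(W, L) = -50 + L + W (H(W, L) = (L + W) - 50 = -50 + L + W)
202487 - H(445, 83) = 202487 - (-50 + 83 + 445) = 202487 - 1*478 = 202487 - 478 = 202009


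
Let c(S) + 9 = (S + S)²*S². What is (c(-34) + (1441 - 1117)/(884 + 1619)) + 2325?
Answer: 13385193304/2503 ≈ 5.3477e+6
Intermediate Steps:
c(S) = -9 + 4*S⁴ (c(S) = -9 + (S + S)²*S² = -9 + (2*S)²*S² = -9 + (4*S²)*S² = -9 + 4*S⁴)
(c(-34) + (1441 - 1117)/(884 + 1619)) + 2325 = ((-9 + 4*(-34)⁴) + (1441 - 1117)/(884 + 1619)) + 2325 = ((-9 + 4*1336336) + 324/2503) + 2325 = ((-9 + 5345344) + 324*(1/2503)) + 2325 = (5345335 + 324/2503) + 2325 = 13379373829/2503 + 2325 = 13385193304/2503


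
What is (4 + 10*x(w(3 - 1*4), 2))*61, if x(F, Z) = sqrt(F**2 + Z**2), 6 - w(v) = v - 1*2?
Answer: 244 + 610*sqrt(85) ≈ 5867.9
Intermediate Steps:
w(v) = 8 - v (w(v) = 6 - (v - 1*2) = 6 - (v - 2) = 6 - (-2 + v) = 6 + (2 - v) = 8 - v)
(4 + 10*x(w(3 - 1*4), 2))*61 = (4 + 10*sqrt((8 - (3 - 1*4))**2 + 2**2))*61 = (4 + 10*sqrt((8 - (3 - 4))**2 + 4))*61 = (4 + 10*sqrt((8 - 1*(-1))**2 + 4))*61 = (4 + 10*sqrt((8 + 1)**2 + 4))*61 = (4 + 10*sqrt(9**2 + 4))*61 = (4 + 10*sqrt(81 + 4))*61 = (4 + 10*sqrt(85))*61 = 244 + 610*sqrt(85)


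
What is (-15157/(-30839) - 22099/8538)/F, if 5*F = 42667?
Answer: -2760502975/11234365399794 ≈ -0.00024572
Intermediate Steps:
F = 42667/5 (F = (1/5)*42667 = 42667/5 ≈ 8533.4)
(-15157/(-30839) - 22099/8538)/F = (-15157/(-30839) - 22099/8538)/(42667/5) = (-15157*(-1/30839) - 22099*1/8538)*(5/42667) = (15157/30839 - 22099/8538)*(5/42667) = -552100595/263303382*5/42667 = -2760502975/11234365399794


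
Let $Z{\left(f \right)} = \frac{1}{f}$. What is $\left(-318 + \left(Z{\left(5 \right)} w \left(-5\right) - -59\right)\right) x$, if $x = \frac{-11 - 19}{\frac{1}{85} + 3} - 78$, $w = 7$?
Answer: $\frac{1497447}{64} \approx 23398.0$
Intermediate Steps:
$x = - \frac{11259}{128}$ ($x = - \frac{30}{\frac{1}{85} + 3} - 78 = - \frac{30}{\frac{256}{85}} - 78 = \left(-30\right) \frac{85}{256} - 78 = - \frac{1275}{128} - 78 = - \frac{11259}{128} \approx -87.961$)
$\left(-318 + \left(Z{\left(5 \right)} w \left(-5\right) - -59\right)\right) x = \left(-318 + \left(\frac{1}{5} \cdot 7 \left(-5\right) - -59\right)\right) \left(- \frac{11259}{128}\right) = \left(-318 + \left(\frac{1}{5} \cdot 7 \left(-5\right) + 59\right)\right) \left(- \frac{11259}{128}\right) = \left(-318 + \left(\frac{7}{5} \left(-5\right) + 59\right)\right) \left(- \frac{11259}{128}\right) = \left(-318 + \left(-7 + 59\right)\right) \left(- \frac{11259}{128}\right) = \left(-318 + 52\right) \left(- \frac{11259}{128}\right) = \left(-266\right) \left(- \frac{11259}{128}\right) = \frac{1497447}{64}$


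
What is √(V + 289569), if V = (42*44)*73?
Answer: √424473 ≈ 651.52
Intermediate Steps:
V = 134904 (V = 1848*73 = 134904)
√(V + 289569) = √(134904 + 289569) = √424473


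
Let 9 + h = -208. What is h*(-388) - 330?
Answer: 83866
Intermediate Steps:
h = -217 (h = -9 - 208 = -217)
h*(-388) - 330 = -217*(-388) - 330 = 84196 - 330 = 83866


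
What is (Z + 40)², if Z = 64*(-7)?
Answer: 166464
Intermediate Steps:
Z = -448
(Z + 40)² = (-448 + 40)² = (-408)² = 166464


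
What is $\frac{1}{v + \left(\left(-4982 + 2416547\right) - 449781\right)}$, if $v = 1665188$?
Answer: $\frac{1}{3626972} \approx 2.7571 \cdot 10^{-7}$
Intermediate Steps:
$\frac{1}{v + \left(\left(-4982 + 2416547\right) - 449781\right)} = \frac{1}{1665188 + \left(\left(-4982 + 2416547\right) - 449781\right)} = \frac{1}{1665188 + \left(2411565 - 449781\right)} = \frac{1}{1665188 + 1961784} = \frac{1}{3626972}$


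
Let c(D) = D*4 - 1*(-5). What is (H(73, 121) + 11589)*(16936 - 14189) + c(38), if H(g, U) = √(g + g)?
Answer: 31835140 + 2747*√146 ≈ 3.1868e+7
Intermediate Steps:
H(g, U) = √2*√g (H(g, U) = √(2*g) = √2*√g)
c(D) = 5 + 4*D (c(D) = 4*D + 5 = 5 + 4*D)
(H(73, 121) + 11589)*(16936 - 14189) + c(38) = (√2*√73 + 11589)*(16936 - 14189) + (5 + 4*38) = (√146 + 11589)*2747 + (5 + 152) = (11589 + √146)*2747 + 157 = (31834983 + 2747*√146) + 157 = 31835140 + 2747*√146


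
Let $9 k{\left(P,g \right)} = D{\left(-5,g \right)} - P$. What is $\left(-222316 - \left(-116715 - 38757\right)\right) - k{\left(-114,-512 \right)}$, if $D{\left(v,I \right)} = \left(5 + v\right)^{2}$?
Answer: $- \frac{200570}{3} \approx -66857.0$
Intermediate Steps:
$k{\left(P,g \right)} = - \frac{P}{9}$ ($k{\left(P,g \right)} = \frac{\left(5 - 5\right)^{2} - P}{9} = \frac{0^{2} - P}{9} = \frac{0 - P}{9} = \frac{\left(-1\right) P}{9} = - \frac{P}{9}$)
$\left(-222316 - \left(-116715 - 38757\right)\right) - k{\left(-114,-512 \right)} = \left(-222316 - \left(-116715 - 38757\right)\right) - \left(- \frac{1}{9}\right) \left(-114\right) = \left(-222316 - -155472\right) - \frac{38}{3} = \left(-222316 + 155472\right) - \frac{38}{3} = -66844 - \frac{38}{3} = - \frac{200570}{3}$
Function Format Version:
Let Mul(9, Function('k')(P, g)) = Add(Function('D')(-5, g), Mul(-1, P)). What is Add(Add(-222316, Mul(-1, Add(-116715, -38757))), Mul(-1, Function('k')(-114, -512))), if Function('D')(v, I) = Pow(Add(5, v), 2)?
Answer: Rational(-200570, 3) ≈ -66857.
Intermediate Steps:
Function('k')(P, g) = Mul(Rational(-1, 9), P) (Function('k')(P, g) = Mul(Rational(1, 9), Add(Pow(Add(5, -5), 2), Mul(-1, P))) = Mul(Rational(1, 9), Add(Pow(0, 2), Mul(-1, P))) = Mul(Rational(1, 9), Add(0, Mul(-1, P))) = Mul(Rational(1, 9), Mul(-1, P)) = Mul(Rational(-1, 9), P))
Add(Add(-222316, Mul(-1, Add(-116715, -38757))), Mul(-1, Function('k')(-114, -512))) = Add(Add(-222316, Mul(-1, Add(-116715, -38757))), Mul(-1, Mul(Rational(-1, 9), -114))) = Add(Add(-222316, Mul(-1, -155472)), Mul(-1, Rational(38, 3))) = Add(Add(-222316, 155472), Rational(-38, 3)) = Add(-66844, Rational(-38, 3)) = Rational(-200570, 3)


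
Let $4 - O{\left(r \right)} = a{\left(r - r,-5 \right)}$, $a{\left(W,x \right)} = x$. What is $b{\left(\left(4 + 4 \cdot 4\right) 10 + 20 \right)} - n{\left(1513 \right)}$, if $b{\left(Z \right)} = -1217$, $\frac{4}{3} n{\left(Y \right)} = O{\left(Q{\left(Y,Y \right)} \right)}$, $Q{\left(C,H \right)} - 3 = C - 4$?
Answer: $- \frac{4895}{4} \approx -1223.8$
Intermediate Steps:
$Q{\left(C,H \right)} = -1 + C$ ($Q{\left(C,H \right)} = 3 + \left(C - 4\right) = 3 + \left(-4 + C\right) = -1 + C$)
$O{\left(r \right)} = 9$ ($O{\left(r \right)} = 4 - -5 = 4 + 5 = 9$)
$n{\left(Y \right)} = \frac{27}{4}$ ($n{\left(Y \right)} = \frac{3}{4} \cdot 9 = \frac{27}{4}$)
$b{\left(\left(4 + 4 \cdot 4\right) 10 + 20 \right)} - n{\left(1513 \right)} = -1217 - \frac{27}{4} = - \frac{4895}{4}$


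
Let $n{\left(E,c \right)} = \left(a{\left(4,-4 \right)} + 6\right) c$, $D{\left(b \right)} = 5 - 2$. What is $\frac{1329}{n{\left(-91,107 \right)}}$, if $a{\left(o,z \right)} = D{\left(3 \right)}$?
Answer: $\frac{443}{321} \approx 1.3801$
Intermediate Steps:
$D{\left(b \right)} = 3$
$a{\left(o,z \right)} = 3$
$n{\left(E,c \right)} = 9 c$ ($n{\left(E,c \right)} = \left(3 + 6\right) c = 9 c$)
$\frac{1329}{n{\left(-91,107 \right)}} = \frac{1329}{9 \cdot 107} = \frac{1329}{963} = 1329 \cdot \frac{1}{963} = \frac{443}{321}$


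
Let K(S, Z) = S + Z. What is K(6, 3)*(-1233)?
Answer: -11097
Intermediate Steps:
K(6, 3)*(-1233) = (6 + 3)*(-1233) = 9*(-1233) = -11097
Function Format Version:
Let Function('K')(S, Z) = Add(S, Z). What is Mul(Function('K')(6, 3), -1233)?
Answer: -11097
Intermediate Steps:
Mul(Function('K')(6, 3), -1233) = Mul(Add(6, 3), -1233) = Mul(9, -1233) = -11097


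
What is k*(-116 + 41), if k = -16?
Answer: 1200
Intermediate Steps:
k*(-116 + 41) = -16*(-116 + 41) = -16*(-75) = 1200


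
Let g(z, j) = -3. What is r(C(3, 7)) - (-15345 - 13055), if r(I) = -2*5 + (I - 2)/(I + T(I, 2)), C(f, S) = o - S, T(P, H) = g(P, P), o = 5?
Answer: 141954/5 ≈ 28391.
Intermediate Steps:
T(P, H) = -3
C(f, S) = 5 - S
r(I) = -10 + (-2 + I)/(-3 + I) (r(I) = -2*5 + (I - 2)/(I - 3) = -10 + (-2 + I)/(-3 + I))
r(C(3, 7)) - (-15345 - 13055) = (28 - 9*(5 - 1*7))/(-3 + (5 - 1*7)) - (-15345 - 13055) = (28 - 9*(5 - 7))/(-3 + (5 - 7)) - 1*(-28400) = (28 - 9*(-2))/(-3 - 2) + 28400 = (28 + 18)/(-5) + 28400 = -1/5*46 + 28400 = -46/5 + 28400 = 141954/5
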